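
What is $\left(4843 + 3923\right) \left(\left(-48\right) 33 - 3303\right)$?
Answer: $-42839442$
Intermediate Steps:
$\left(4843 + 3923\right) \left(\left(-48\right) 33 - 3303\right) = 8766 \left(-1584 - 3303\right) = 8766 \left(-4887\right) = -42839442$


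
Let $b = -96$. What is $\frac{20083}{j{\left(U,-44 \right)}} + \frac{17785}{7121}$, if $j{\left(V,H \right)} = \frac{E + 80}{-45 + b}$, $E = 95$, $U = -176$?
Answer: $- \frac{2880206384}{178025} \approx -16179.0$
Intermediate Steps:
$j{\left(V,H \right)} = - \frac{175}{141}$ ($j{\left(V,H \right)} = \frac{95 + 80}{-45 - 96} = \frac{175}{-141} = 175 \left(- \frac{1}{141}\right) = - \frac{175}{141}$)
$\frac{20083}{j{\left(U,-44 \right)}} + \frac{17785}{7121} = \frac{20083}{- \frac{175}{141}} + \frac{17785}{7121} = 20083 \left(- \frac{141}{175}\right) + 17785 \cdot \frac{1}{7121} = - \frac{404529}{25} + \frac{17785}{7121} = - \frac{2880206384}{178025}$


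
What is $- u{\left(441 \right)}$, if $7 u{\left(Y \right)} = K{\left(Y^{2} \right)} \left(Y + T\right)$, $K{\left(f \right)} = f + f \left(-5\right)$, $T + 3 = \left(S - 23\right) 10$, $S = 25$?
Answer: $50898456$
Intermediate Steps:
$T = 17$ ($T = -3 + \left(25 - 23\right) 10 = -3 + 2 \cdot 10 = -3 + 20 = 17$)
$K{\left(f \right)} = - 4 f$ ($K{\left(f \right)} = f - 5 f = - 4 f$)
$u{\left(Y \right)} = - \frac{4 Y^{2} \left(17 + Y\right)}{7}$ ($u{\left(Y \right)} = \frac{- 4 Y^{2} \left(Y + 17\right)}{7} = \frac{- 4 Y^{2} \left(17 + Y\right)}{7} = \frac{\left(-4\right) Y^{2} \left(17 + Y\right)}{7} = - \frac{4 Y^{2} \left(17 + Y\right)}{7}$)
$- u{\left(441 \right)} = - \frac{4 \cdot 441^{2} \left(-17 - 441\right)}{7} = - \frac{4 \cdot 194481 \left(-17 - 441\right)}{7} = - \frac{4 \cdot 194481 \left(-458\right)}{7} = \left(-1\right) \left(-50898456\right) = 50898456$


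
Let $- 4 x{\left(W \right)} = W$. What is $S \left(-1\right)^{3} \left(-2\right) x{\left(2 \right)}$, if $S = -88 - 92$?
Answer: $180$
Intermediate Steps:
$S = -180$ ($S = -88 - 92 = -180$)
$x{\left(W \right)} = - \frac{W}{4}$
$S \left(-1\right)^{3} \left(-2\right) x{\left(2 \right)} = - 180 \left(-1\right)^{3} \left(-2\right) \left(\left(- \frac{1}{4}\right) 2\right) = - 180 \left(-1\right) \left(-2\right) \left(- \frac{1}{2}\right) = - 180 \cdot 2 \left(- \frac{1}{2}\right) = \left(-180\right) \left(-1\right) = 180$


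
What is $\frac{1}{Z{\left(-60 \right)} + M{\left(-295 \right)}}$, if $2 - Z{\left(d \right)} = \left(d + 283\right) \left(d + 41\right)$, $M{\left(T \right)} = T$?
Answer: $\frac{1}{3944} \approx 0.00025355$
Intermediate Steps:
$Z{\left(d \right)} = 2 - \left(41 + d\right) \left(283 + d\right)$ ($Z{\left(d \right)} = 2 - \left(d + 283\right) \left(d + 41\right) = 2 - \left(283 + d\right) \left(41 + d\right) = 2 - \left(41 + d\right) \left(283 + d\right)$)
$\frac{1}{Z{\left(-60 \right)} + M{\left(-295 \right)}} = \frac{1}{\left(-11601 - \left(-60\right)^{2} - -19440\right) - 295} = \frac{1}{\left(-11601 - 3600 + 19440\right) - 295} = \frac{1}{4239 - 295} = \frac{1}{3944}$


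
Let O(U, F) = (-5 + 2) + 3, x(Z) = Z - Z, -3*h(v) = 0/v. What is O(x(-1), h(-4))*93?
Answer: 0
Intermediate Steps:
h(v) = 0 (h(v) = -0/v = -1/3*0 = 0)
x(Z) = 0
O(U, F) = 0 (O(U, F) = -3 + 3 = 0)
O(x(-1), h(-4))*93 = 0*93 = 0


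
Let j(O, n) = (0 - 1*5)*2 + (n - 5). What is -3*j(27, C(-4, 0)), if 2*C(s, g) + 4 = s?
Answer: 57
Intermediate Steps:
C(s, g) = -2 + s/2
j(O, n) = -15 + n (j(O, n) = (0 - 5)*2 + (-5 + n) = -5*2 + (-5 + n) = -10 + (-5 + n) = -15 + n)
-3*j(27, C(-4, 0)) = -3*(-15 + (-2 + (½)*(-4))) = -3*(-15 + (-2 - 2)) = -3*(-15 - 4) = -3*(-19) = 57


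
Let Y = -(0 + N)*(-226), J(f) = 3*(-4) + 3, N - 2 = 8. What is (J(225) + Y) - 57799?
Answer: -55548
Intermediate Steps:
N = 10 (N = 2 + 8 = 10)
J(f) = -9 (J(f) = -12 + 3 = -9)
Y = 2260 (Y = -(0 + 10)*(-226) = -1*10*(-226) = -10*(-226) = 2260)
(J(225) + Y) - 57799 = (-9 + 2260) - 57799 = 2251 - 57799 = -55548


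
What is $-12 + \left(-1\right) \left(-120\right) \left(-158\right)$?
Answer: $-18972$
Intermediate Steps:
$-12 + \left(-1\right) \left(-120\right) \left(-158\right) = -12 + 120 \left(-158\right) = -12 - 18960 = -18972$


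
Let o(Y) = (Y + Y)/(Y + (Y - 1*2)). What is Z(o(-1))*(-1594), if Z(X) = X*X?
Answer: -797/2 ≈ -398.50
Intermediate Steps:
o(Y) = 2*Y/(-2 + 2*Y) (o(Y) = (2*Y)/(Y + (Y - 2)) = (2*Y)/(Y + (-2 + Y)) = (2*Y)/(-2 + 2*Y) = 2*Y/(-2 + 2*Y))
Z(X) = X**2
Z(o(-1))*(-1594) = (-1/(-1 - 1))**2*(-1594) = (-1/(-2))**2*(-1594) = (-1*(-1/2))**2*(-1594) = (1/2)**2*(-1594) = (1/4)*(-1594) = -797/2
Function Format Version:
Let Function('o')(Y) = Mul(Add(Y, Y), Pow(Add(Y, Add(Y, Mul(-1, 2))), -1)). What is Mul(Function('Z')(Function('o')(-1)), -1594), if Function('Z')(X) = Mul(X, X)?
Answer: Rational(-797, 2) ≈ -398.50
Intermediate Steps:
Function('o')(Y) = Mul(2, Y, Pow(Add(-2, Mul(2, Y)), -1)) (Function('o')(Y) = Mul(Mul(2, Y), Pow(Add(Y, Add(Y, -2)), -1)) = Mul(Mul(2, Y), Pow(Add(Y, Add(-2, Y)), -1)) = Mul(Mul(2, Y), Pow(Add(-2, Mul(2, Y)), -1)) = Mul(2, Y, Pow(Add(-2, Mul(2, Y)), -1)))
Function('Z')(X) = Pow(X, 2)
Mul(Function('Z')(Function('o')(-1)), -1594) = Mul(Pow(Mul(-1, Pow(Add(-1, -1), -1)), 2), -1594) = Mul(Pow(Mul(-1, Pow(-2, -1)), 2), -1594) = Mul(Pow(Mul(-1, Rational(-1, 2)), 2), -1594) = Mul(Pow(Rational(1, 2), 2), -1594) = Mul(Rational(1, 4), -1594) = Rational(-797, 2)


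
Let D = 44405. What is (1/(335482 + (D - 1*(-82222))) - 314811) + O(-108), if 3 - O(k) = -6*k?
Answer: -145775056703/462109 ≈ -3.1546e+5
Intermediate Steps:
O(k) = 3 + 6*k (O(k) = 3 - (-6)*k = 3 + 6*k)
(1/(335482 + (D - 1*(-82222))) - 314811) + O(-108) = (1/(335482 + (44405 - 1*(-82222))) - 314811) + (3 + 6*(-108)) = (1/(335482 + (44405 + 82222)) - 314811) + (3 - 648) = (1/(335482 + 126627) - 314811) - 645 = (1/462109 - 314811) - 645 = -145476996398/462109 - 645 = -145775056703/462109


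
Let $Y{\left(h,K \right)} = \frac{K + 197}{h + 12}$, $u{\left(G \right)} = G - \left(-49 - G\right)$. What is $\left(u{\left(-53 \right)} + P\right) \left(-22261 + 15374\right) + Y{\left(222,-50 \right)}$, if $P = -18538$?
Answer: $\frac{9988973719}{78} \approx 1.2806 \cdot 10^{8}$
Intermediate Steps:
$u{\left(G \right)} = 49 + 2 G$ ($u{\left(G \right)} = G + \left(49 + G\right) = 49 + 2 G$)
$Y{\left(h,K \right)} = \frac{197 + K}{12 + h}$
$\left(u{\left(-53 \right)} + P\right) \left(-22261 + 15374\right) + Y{\left(222,-50 \right)} = \left(\left(49 + 2 \left(-53\right)\right) - 18538\right) \left(-22261 + 15374\right) + \frac{197 - 50}{12 + 222} = \left(\left(49 - 106\right) - 18538\right) \left(-6887\right) + \frac{1}{234} \cdot 147 = \left(-57 - 18538\right) \left(-6887\right) + \frac{1}{234} \cdot 147 = \left(-18595\right) \left(-6887\right) + \frac{49}{78} = 128063765 + \frac{49}{78} = \frac{9988973719}{78}$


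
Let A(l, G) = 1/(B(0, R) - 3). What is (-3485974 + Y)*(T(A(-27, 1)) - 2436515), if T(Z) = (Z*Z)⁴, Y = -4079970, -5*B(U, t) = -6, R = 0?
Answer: 793546326944999045360/43046721 ≈ 1.8435e+13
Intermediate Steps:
B(U, t) = 6/5 (B(U, t) = -⅕*(-6) = 6/5)
A(l, G) = -5/9 (A(l, G) = 1/(6/5 - 3) = 1/(-9/5) = -5/9)
T(Z) = Z⁸ (T(Z) = (Z²)⁴ = Z⁸)
(-3485974 + Y)*(T(A(-27, 1)) - 2436515) = (-3485974 - 4079970)*((-5/9)⁸ - 2436515) = -7565944*(390625/43046721 - 2436515) = -7565944*(-104883981026690/43046721) = 793546326944999045360/43046721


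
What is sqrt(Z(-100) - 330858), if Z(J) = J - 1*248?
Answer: I*sqrt(331206) ≈ 575.5*I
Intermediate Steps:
Z(J) = -248 + J (Z(J) = J - 248 = -248 + J)
sqrt(Z(-100) - 330858) = sqrt((-248 - 100) - 330858) = sqrt(-348 - 330858) = sqrt(-331206) = I*sqrt(331206)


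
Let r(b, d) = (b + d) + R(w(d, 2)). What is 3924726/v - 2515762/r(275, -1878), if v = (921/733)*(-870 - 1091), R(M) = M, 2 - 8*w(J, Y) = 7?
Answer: -185805844402/7723404383 ≈ -24.057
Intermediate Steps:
w(J, Y) = -5/8 (w(J, Y) = ¼ - ⅛*7 = ¼ - 7/8 = -5/8)
v = -1806081/733 (v = (921*(1/733))*(-1961) = (921/733)*(-1961) = -1806081/733 ≈ -2464.0)
r(b, d) = -5/8 + b + d (r(b, d) = (b + d) - 5/8 = -5/8 + b + d)
3924726/v - 2515762/r(275, -1878) = 3924726/(-1806081/733) - 2515762/(-5/8 + 275 - 1878) = 3924726*(-733/1806081) - 2515762/(-12829/8) = -958941386/602027 - 2515762*(-8/12829) = -958941386/602027 + 20126096/12829 = -185805844402/7723404383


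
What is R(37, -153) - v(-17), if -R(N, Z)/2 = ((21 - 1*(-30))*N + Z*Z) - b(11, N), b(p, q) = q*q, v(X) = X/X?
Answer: -47855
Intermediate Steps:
v(X) = 1
b(p, q) = q²
R(N, Z) = -102*N - 2*Z² + 2*N² (R(N, Z) = -2*(((21 - 1*(-30))*N + Z*Z) - N²) = -2*(((21 + 30)*N + Z²) - N²) = -2*((51*N + Z²) - N²) = -2*((Z² + 51*N) - N²) = -2*(Z² - N² + 51*N) = -102*N - 2*Z² + 2*N²)
R(37, -153) - v(-17) = (-102*37 - 2*(-153)² + 2*37²) - 1*1 = (-3774 - 2*23409 + 2*1369) - 1 = (-3774 - 46818 + 2738) - 1 = -47854 - 1 = -47855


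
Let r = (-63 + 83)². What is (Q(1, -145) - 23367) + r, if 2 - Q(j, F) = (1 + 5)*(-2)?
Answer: -22953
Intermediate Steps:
Q(j, F) = 14 (Q(j, F) = 2 - (1 + 5)*(-2) = 2 - 6*(-2) = 2 - 1*(-12) = 2 + 12 = 14)
r = 400 (r = 20² = 400)
(Q(1, -145) - 23367) + r = (14 - 23367) + 400 = -23353 + 400 = -22953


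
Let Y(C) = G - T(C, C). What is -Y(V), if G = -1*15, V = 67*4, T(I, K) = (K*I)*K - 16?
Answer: 19248831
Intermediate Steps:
T(I, K) = -16 + I*K² (T(I, K) = (I*K)*K - 16 = I*K² - 16 = -16 + I*K²)
V = 268
G = -15
Y(C) = 1 - C³ (Y(C) = -15 - (-16 + C*C²) = -15 - (-16 + C³) = -15 + (16 - C³) = 1 - C³)
-Y(V) = -(1 - 1*268³) = -(1 - 1*19248832) = -(1 - 19248832) = -1*(-19248831) = 19248831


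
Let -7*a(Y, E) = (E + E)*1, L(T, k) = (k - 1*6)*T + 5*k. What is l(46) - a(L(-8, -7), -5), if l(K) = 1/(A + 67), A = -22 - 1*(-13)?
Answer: -573/406 ≈ -1.4113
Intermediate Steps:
L(T, k) = 5*k + T*(-6 + k) (L(T, k) = (k - 6)*T + 5*k = (-6 + k)*T + 5*k = T*(-6 + k) + 5*k = 5*k + T*(-6 + k))
A = -9 (A = -22 + 13 = -9)
a(Y, E) = -2*E/7 (a(Y, E) = -(E + E)/7 = -2*E/7)
l(K) = 1/58 (l(K) = 1/(-9 + 67) = 1/58)
l(46) - a(L(-8, -7), -5) = 1/58 - (-2)*(-5)/7 = 1/58 - 1*10/7 = 1/58 - 10/7 = -573/406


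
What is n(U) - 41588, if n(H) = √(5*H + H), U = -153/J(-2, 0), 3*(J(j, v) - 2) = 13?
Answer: -41588 + 9*I*√646/19 ≈ -41588.0 + 12.039*I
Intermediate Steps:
J(j, v) = 19/3 (J(j, v) = 2 + (⅓)*13 = 2 + 13/3 = 19/3)
U = -459/19 (U = -153/19/3 = -153*3/19 = -459/19 ≈ -24.158)
n(H) = √6*√H (n(H) = √(6*H) = √6*√H)
n(U) - 41588 = √6*√(-459/19) - 41588 = √6*(3*I*√969/19) - 41588 = 9*I*√646/19 - 41588 = -41588 + 9*I*√646/19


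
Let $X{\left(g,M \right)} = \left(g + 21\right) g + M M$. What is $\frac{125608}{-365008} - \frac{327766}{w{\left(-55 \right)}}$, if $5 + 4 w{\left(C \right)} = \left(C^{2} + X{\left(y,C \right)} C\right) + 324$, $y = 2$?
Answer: $\frac{8174161829}{1079126598} \approx 7.5748$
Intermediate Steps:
$X{\left(g,M \right)} = M^{2} + g \left(21 + g\right)$ ($X{\left(g,M \right)} = \left(21 + g\right) g + M^{2} = g \left(21 + g\right) + M^{2} = M^{2} + g \left(21 + g\right)$)
$w{\left(C \right)} = \frac{319}{4} + \frac{C^{2}}{4} + \frac{C \left(46 + C^{2}\right)}{4}$ ($w{\left(C \right)} = - \frac{5}{4} + \frac{\left(C^{2} + \left(C^{2} + 2^{2} + 21 \cdot 2\right) C\right) + 324}{4} = - \frac{5}{4} + \frac{\left(C^{2} + \left(C^{2} + 4 + 42\right) C\right) + 324}{4} = - \frac{5}{4} + \frac{\left(C^{2} + \left(46 + C^{2}\right) C\right) + 324}{4} = - \frac{5}{4} + \frac{\left(C^{2} + C \left(46 + C^{2}\right)\right) + 324}{4} = - \frac{5}{4} + \frac{324 + C^{2} + C \left(46 + C^{2}\right)}{4} = - \frac{5}{4} + \left(81 + \frac{C^{2}}{4} + \frac{C \left(46 + C^{2}\right)}{4}\right) = \frac{319}{4} + \frac{C^{2}}{4} + \frac{C \left(46 + C^{2}\right)}{4}$)
$\frac{125608}{-365008} - \frac{327766}{w{\left(-55 \right)}} = \frac{125608}{-365008} - \frac{327766}{\frac{319}{4} + \frac{\left(-55\right)^{2}}{4} + \frac{1}{4} \left(-55\right) \left(46 + \left(-55\right)^{2}\right)} = 125608 \left(- \frac{1}{365008}\right) - \frac{327766}{\frac{319}{4} + \frac{1}{4} \cdot 3025 + \frac{1}{4} \left(-55\right) \left(46 + 3025\right)} = - \frac{2243}{6518} - \frac{327766}{\frac{319}{4} + \frac{3025}{4} + \frac{1}{4} \left(-55\right) 3071} = - \frac{2243}{6518} - \frac{327766}{\frac{319}{4} + \frac{3025}{4} - \frac{168905}{4}} = - \frac{2243}{6518} - \frac{327766}{- \frac{165561}{4}} = - \frac{2243}{6518} - - \frac{1311064}{165561} = - \frac{2243}{6518} + \frac{1311064}{165561} = \frac{8174161829}{1079126598}$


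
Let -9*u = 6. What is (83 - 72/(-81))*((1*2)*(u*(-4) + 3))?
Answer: 25670/27 ≈ 950.74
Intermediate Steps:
u = -⅔ (u = -⅑*6 = -⅔ ≈ -0.66667)
(83 - 72/(-81))*((1*2)*(u*(-4) + 3)) = (83 - 72/(-81))*((1*2)*(-⅔*(-4) + 3)) = (83 - 72*(-1/81))*(2*(8/3 + 3)) = (83 + 8/9)*(2*(17/3)) = (755/9)*(34/3) = 25670/27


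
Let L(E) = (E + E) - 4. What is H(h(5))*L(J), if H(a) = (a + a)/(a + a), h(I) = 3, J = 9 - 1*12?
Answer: -10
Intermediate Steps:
J = -3 (J = 9 - 12 = -3)
H(a) = 1 (H(a) = (2*a)/((2*a)) = (2*a)*(1/(2*a)) = 1)
L(E) = -4 + 2*E (L(E) = 2*E - 4 = -4 + 2*E)
H(h(5))*L(J) = 1*(-4 + 2*(-3)) = 1*(-4 - 6) = 1*(-10) = -10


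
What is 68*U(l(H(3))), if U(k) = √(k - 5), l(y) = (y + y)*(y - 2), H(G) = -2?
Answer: 68*√11 ≈ 225.53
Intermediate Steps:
l(y) = 2*y*(-2 + y) (l(y) = (2*y)*(-2 + y) = 2*y*(-2 + y))
U(k) = √(-5 + k)
68*U(l(H(3))) = 68*√(-5 + 2*(-2)*(-2 - 2)) = 68*√(-5 + 2*(-2)*(-4)) = 68*√(-5 + 16) = 68*√11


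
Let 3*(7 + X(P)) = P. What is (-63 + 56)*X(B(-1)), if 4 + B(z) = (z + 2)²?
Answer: 56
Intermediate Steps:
B(z) = -4 + (2 + z)² (B(z) = -4 + (z + 2)² = -4 + (2 + z)²)
X(P) = -7 + P/3
(-63 + 56)*X(B(-1)) = (-63 + 56)*(-7 + (-(4 - 1))/3) = -7*(-7 + (-1*3)/3) = -7*(-7 + (⅓)*(-3)) = -7*(-7 - 1) = -7*(-8) = 56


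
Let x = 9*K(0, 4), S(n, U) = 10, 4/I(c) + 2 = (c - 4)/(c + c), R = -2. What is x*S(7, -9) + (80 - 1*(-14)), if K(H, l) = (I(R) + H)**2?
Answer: 5854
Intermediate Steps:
I(c) = 4/(-2 + (-4 + c)/(2*c)) (I(c) = 4/(-2 + (c - 4)/(c + c)) = 4/(-2 + (-4 + c)/((2*c))) = 4/(-2 + (-4 + c)*(1/(2*c))) = 4/(-2 + (-4 + c)/(2*c)))
K(H, l) = (-8 + H)**2 (K(H, l) = (-8*(-2)/(4 + 3*(-2)) + H)**2 = (-8*(-2)/(4 - 6) + H)**2 = (-8*(-2)/(-2) + H)**2 = (-8*(-2)*(-1/2) + H)**2 = (-8 + H)**2)
x = 576 (x = 9*(-8 + 0)**2 = 9*(-8)**2 = 9*64 = 576)
x*S(7, -9) + (80 - 1*(-14)) = 576*10 + (80 - 1*(-14)) = 5760 + (80 + 14) = 5760 + 94 = 5854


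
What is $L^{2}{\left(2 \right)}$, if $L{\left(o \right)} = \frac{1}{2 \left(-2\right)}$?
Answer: $\frac{1}{16} \approx 0.0625$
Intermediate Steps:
$L{\left(o \right)} = - \frac{1}{4}$ ($L{\left(o \right)} = \frac{1}{-4} = - \frac{1}{4}$)
$L^{2}{\left(2 \right)} = \left(- \frac{1}{4}\right)^{2} = \frac{1}{16}$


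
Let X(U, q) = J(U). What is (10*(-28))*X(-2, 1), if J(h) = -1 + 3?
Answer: -560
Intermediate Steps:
J(h) = 2
X(U, q) = 2
(10*(-28))*X(-2, 1) = (10*(-28))*2 = -280*2 = -560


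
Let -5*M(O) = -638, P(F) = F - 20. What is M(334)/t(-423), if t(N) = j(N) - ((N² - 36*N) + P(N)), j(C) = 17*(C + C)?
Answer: -319/520240 ≈ -0.00061318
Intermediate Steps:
P(F) = -20 + F
M(O) = 638/5 (M(O) = -⅕*(-638) = 638/5)
j(C) = 34*C (j(C) = 17*(2*C) = 34*C)
t(N) = 20 - N² + 69*N (t(N) = 34*N - ((N² - 36*N) + (-20 + N)) = 34*N - (-20 + N² - 35*N) = 34*N + (20 - N² + 35*N) = 20 - N² + 69*N)
M(334)/t(-423) = 638/(5*(20 - 1*(-423)² + 69*(-423))) = 638/(5*(20 - 1*178929 - 29187)) = 638/(5*(20 - 178929 - 29187)) = (638/5)/(-208096) = (638/5)*(-1/208096) = -319/520240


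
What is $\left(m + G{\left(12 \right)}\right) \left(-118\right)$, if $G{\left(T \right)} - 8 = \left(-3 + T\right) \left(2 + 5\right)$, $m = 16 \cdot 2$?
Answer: $-12154$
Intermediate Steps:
$m = 32$
$G{\left(T \right)} = -13 + 7 T$ ($G{\left(T \right)} = 8 + \left(-3 + T\right) \left(2 + 5\right) = 8 + \left(-3 + T\right) 7 = 8 + \left(-21 + 7 T\right) = -13 + 7 T$)
$\left(m + G{\left(12 \right)}\right) \left(-118\right) = \left(32 + \left(-13 + 7 \cdot 12\right)\right) \left(-118\right) = \left(32 + \left(-13 + 84\right)\right) \left(-118\right) = \left(32 + 71\right) \left(-118\right) = 103 \left(-118\right) = -12154$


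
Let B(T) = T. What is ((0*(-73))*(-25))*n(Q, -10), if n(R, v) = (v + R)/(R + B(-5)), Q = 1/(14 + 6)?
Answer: 0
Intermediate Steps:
Q = 1/20 ≈ 0.050000
n(R, v) = (R + v)/(-5 + R) (n(R, v) = (v + R)/(R - 5) = (R + v)/(-5 + R))
((0*(-73))*(-25))*n(Q, -10) = ((0*(-73))*(-25))*((1/20 - 10)/(-5 + 1/20)) = (0*(-25))*(-199/20/(-99/20)) = 0*(-20/99*(-199/20)) = 0*(199/99) = 0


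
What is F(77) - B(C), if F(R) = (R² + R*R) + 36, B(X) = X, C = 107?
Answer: 11787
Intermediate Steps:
F(R) = 36 + 2*R² (F(R) = (R² + R²) + 36 = 2*R² + 36 = 36 + 2*R²)
F(77) - B(C) = (36 + 2*77²) - 1*107 = (36 + 2*5929) - 107 = (36 + 11858) - 107 = 11894 - 107 = 11787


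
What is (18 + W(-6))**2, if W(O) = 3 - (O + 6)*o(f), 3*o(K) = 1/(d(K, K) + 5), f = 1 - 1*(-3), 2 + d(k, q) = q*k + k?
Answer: 441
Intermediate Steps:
d(k, q) = -2 + k + k*q (d(k, q) = -2 + (q*k + k) = -2 + (k*q + k) = -2 + (k + k*q) = -2 + k + k*q)
f = 4 (f = 1 + 3 = 4)
o(K) = 1/(3*(3 + K + K**2)) (o(K) = 1/(3*((-2 + K + K*K) + 5)) = 1/(3*((-2 + K + K**2) + 5)) = 1/(3*(3 + K + K**2)))
W(O) = 67/23 - O/69 (W(O) = 3 - (O + 6)*1/(3*(3 + 4 + 4**2)) = 3 - (6 + O)*1/(3*(3 + 4 + 16)) = 3 - (6 + O)*(1/3)/23 = 3 - (6 + O)*(1/3)*(1/23) = 3 - (6 + O)/69 = 3 - (2/23 + O/69) = 3 + (-2/23 - O/69) = 67/23 - O/69)
(18 + W(-6))**2 = (18 + (67/23 - 1/69*(-6)))**2 = (18 + (67/23 + 2/23))**2 = (18 + 3)**2 = 21**2 = 441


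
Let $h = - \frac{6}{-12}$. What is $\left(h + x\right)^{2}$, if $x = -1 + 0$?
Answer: $\frac{1}{4} \approx 0.25$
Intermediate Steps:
$x = -1$
$h = \frac{1}{2}$ ($h = \left(-6\right) \left(- \frac{1}{12}\right) = \frac{1}{2} \approx 0.5$)
$\left(h + x\right)^{2} = \left(\frac{1}{2} - 1\right)^{2} = \left(- \frac{1}{2}\right)^{2} = \frac{1}{4}$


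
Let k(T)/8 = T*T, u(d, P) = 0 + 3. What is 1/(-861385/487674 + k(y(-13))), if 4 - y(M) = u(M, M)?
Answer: 487674/3040007 ≈ 0.16042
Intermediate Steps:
u(d, P) = 3
y(M) = 1 (y(M) = 4 - 1*3 = 4 - 3 = 1)
k(T) = 8*T**2 (k(T) = 8*(T*T) = 8*T**2)
1/(-861385/487674 + k(y(-13))) = 1/(-861385/487674 + 8*1**2) = 1/(-861385*1/487674 + 8*1) = 1/(-861385/487674 + 8) = 1/(3040007/487674) = 487674/3040007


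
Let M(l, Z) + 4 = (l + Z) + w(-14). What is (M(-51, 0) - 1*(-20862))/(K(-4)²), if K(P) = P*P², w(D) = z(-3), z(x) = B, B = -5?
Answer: 10401/2048 ≈ 5.0786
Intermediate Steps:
z(x) = -5
w(D) = -5
K(P) = P³
M(l, Z) = -9 + Z + l (M(l, Z) = -4 + ((l + Z) - 5) = -4 + ((Z + l) - 5) = -4 + (-5 + Z + l) = -9 + Z + l)
(M(-51, 0) - 1*(-20862))/(K(-4)²) = ((-9 + 0 - 51) - 1*(-20862))/(((-4)³)²) = (-60 + 20862)/((-64)²) = 20802/4096 = 20802*(1/4096) = 10401/2048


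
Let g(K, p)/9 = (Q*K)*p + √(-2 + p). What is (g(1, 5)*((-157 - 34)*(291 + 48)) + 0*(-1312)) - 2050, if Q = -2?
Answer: 5825360 - 582741*√3 ≈ 4.8160e+6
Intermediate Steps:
g(K, p) = 9*√(-2 + p) - 18*K*p (g(K, p) = 9*((-2*K)*p + √(-2 + p)) = 9*(-2*K*p + √(-2 + p)) = 9*(√(-2 + p) - 2*K*p) = 9*√(-2 + p) - 18*K*p)
(g(1, 5)*((-157 - 34)*(291 + 48)) + 0*(-1312)) - 2050 = ((9*√(-2 + 5) - 18*1*5)*((-157 - 34)*(291 + 48)) + 0*(-1312)) - 2050 = ((9*√3 - 90)*(-191*339) + 0) - 2050 = ((-90 + 9*√3)*(-64749) + 0) - 2050 = ((5827410 - 582741*√3) + 0) - 2050 = (5827410 - 582741*√3) - 2050 = 5825360 - 582741*√3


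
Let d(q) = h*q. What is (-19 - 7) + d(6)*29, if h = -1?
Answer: -200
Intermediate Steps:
d(q) = -q
(-19 - 7) + d(6)*29 = (-19 - 7) - 1*6*29 = -26 - 6*29 = -26 - 174 = -200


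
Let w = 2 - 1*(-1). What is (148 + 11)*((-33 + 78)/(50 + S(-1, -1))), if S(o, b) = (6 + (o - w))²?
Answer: 265/2 ≈ 132.50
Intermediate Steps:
w = 3 (w = 2 + 1 = 3)
S(o, b) = (3 + o)² (S(o, b) = (6 + (o - 1*3))² = (6 + (o - 3))² = (6 + (-3 + o))² = (3 + o)²)
(148 + 11)*((-33 + 78)/(50 + S(-1, -1))) = (148 + 11)*((-33 + 78)/(50 + (3 - 1)²)) = 159*(45/(50 + 2²)) = 159*(45/(50 + 4)) = 159*(45/54) = 159*(45*(1/54)) = 159*(⅚) = 265/2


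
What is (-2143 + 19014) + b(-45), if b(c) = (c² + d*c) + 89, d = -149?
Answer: 25690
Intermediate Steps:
b(c) = 89 + c² - 149*c (b(c) = (c² - 149*c) + 89 = 89 + c² - 149*c)
(-2143 + 19014) + b(-45) = (-2143 + 19014) + (89 + (-45)² - 149*(-45)) = 16871 + (89 + 2025 + 6705) = 16871 + 8819 = 25690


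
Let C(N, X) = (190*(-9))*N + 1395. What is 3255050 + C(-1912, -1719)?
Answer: 6525965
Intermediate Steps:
C(N, X) = 1395 - 1710*N (C(N, X) = -1710*N + 1395 = 1395 - 1710*N)
3255050 + C(-1912, -1719) = 3255050 + (1395 - 1710*(-1912)) = 3255050 + (1395 + 3269520) = 3255050 + 3270915 = 6525965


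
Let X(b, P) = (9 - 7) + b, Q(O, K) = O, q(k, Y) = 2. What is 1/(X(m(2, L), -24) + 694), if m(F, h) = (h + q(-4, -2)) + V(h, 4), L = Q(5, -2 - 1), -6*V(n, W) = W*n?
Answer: 3/2099 ≈ 0.0014293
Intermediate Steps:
V(n, W) = -W*n/6
L = 5
m(F, h) = 2 + h/3 (m(F, h) = (h + 2) - 1/6*4*h = (2 + h) - 2*h/3 = 2 + h/3)
X(b, P) = 2 + b
1/(X(m(2, L), -24) + 694) = 1/((2 + (2 + (1/3)*5)) + 694) = 1/((2 + (2 + 5/3)) + 694) = 1/((2 + 11/3) + 694) = 1/(17/3 + 694) = 1/(2099/3) = 3/2099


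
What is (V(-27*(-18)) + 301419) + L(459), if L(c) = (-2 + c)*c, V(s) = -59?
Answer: 511123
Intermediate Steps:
L(c) = c*(-2 + c)
(V(-27*(-18)) + 301419) + L(459) = (-59 + 301419) + 459*(-2 + 459) = 301360 + 459*457 = 301360 + 209763 = 511123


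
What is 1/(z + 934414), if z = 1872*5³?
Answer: 1/1168414 ≈ 8.5586e-7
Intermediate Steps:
z = 234000 (z = 1872*125 = 234000)
1/(z + 934414) = 1/(234000 + 934414) = 1/1168414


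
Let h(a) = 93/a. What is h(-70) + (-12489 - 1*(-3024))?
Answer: -662643/70 ≈ -9466.3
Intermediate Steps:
h(-70) + (-12489 - 1*(-3024)) = 93/(-70) + (-12489 - 1*(-3024)) = 93*(-1/70) + (-12489 + 3024) = -93/70 - 9465 = -662643/70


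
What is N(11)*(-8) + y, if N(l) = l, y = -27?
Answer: -115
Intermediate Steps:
N(11)*(-8) + y = 11*(-8) - 27 = -88 - 27 = -115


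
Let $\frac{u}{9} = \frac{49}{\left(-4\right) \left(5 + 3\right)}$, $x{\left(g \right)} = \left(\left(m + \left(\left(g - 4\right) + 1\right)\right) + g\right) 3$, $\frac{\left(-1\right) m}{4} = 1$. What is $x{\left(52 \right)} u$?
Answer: $- \frac{128331}{32} \approx -4010.3$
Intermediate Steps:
$m = -4$ ($m = \left(-4\right) 1 = -4$)
$x{\left(g \right)} = -21 + 6 g$ ($x{\left(g \right)} = \left(\left(-4 + \left(\left(g - 4\right) + 1\right)\right) + g\right) 3 = \left(\left(-4 + \left(\left(-4 + g\right) + 1\right)\right) + g\right) 3 = \left(\left(-4 + \left(-3 + g\right)\right) + g\right) 3 = \left(\left(-7 + g\right) + g\right) 3 = \left(-7 + 2 g\right) 3 = -21 + 6 g$)
$u = - \frac{441}{32}$ ($u = 9 \frac{49}{\left(-4\right) \left(5 + 3\right)} = 9 \frac{49}{\left(-4\right) 8} = 9 \frac{49}{-32} = 9 \cdot 49 \left(- \frac{1}{32}\right) = 9 \left(- \frac{49}{32}\right) = - \frac{441}{32} \approx -13.781$)
$x{\left(52 \right)} u = \left(-21 + 6 \cdot 52\right) \left(- \frac{441}{32}\right) = \left(-21 + 312\right) \left(- \frac{441}{32}\right) = 291 \left(- \frac{441}{32}\right) = - \frac{128331}{32}$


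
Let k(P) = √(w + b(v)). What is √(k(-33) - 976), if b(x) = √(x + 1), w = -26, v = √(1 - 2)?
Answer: √(-976 + √(-26 + √(1 + I))) ≈ 0.07987 + 31.24*I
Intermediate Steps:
v = I (v = √(-1) = I ≈ 1.0*I)
b(x) = √(1 + x)
k(P) = √(-26 + √(1 + I))
√(k(-33) - 976) = √(√(-26 + √(1 + I)) - 976) = √(-976 + √(-26 + √(1 + I)))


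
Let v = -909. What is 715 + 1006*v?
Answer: -913739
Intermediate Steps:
715 + 1006*v = 715 + 1006*(-909) = 715 - 914454 = -913739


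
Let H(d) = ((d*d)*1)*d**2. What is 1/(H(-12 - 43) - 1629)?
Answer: 1/9148996 ≈ 1.0930e-7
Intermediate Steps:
H(d) = d**4 (H(d) = (d**2*1)*d**2 = d**2*d**2 = d**4)
1/(H(-12 - 43) - 1629) = 1/((-12 - 43)**4 - 1629) = 1/((-55)**4 - 1629) = 1/(9150625 - 1629) = 1/9148996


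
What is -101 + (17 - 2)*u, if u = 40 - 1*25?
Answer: 124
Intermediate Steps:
u = 15 (u = 40 - 25 = 15)
-101 + (17 - 2)*u = -101 + (17 - 2)*15 = -101 + 15*15 = -101 + 225 = 124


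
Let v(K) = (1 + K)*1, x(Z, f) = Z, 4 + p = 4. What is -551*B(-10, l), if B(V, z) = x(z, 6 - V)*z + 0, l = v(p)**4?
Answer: -551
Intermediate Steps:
p = 0 (p = -4 + 4 = 0)
v(K) = 1 + K
l = 1 (l = (1 + 0)**4 = 1**4 = 1)
B(V, z) = z**2 (B(V, z) = z*z + 0 = z**2 + 0 = z**2)
-551*B(-10, l) = -551*1**2 = -551*1 = -551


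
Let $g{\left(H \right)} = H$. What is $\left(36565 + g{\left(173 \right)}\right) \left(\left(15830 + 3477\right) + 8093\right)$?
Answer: $1006621200$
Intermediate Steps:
$\left(36565 + g{\left(173 \right)}\right) \left(\left(15830 + 3477\right) + 8093\right) = \left(36565 + 173\right) \left(\left(15830 + 3477\right) + 8093\right) = 36738 \left(19307 + 8093\right) = 36738 \cdot 27400 = 1006621200$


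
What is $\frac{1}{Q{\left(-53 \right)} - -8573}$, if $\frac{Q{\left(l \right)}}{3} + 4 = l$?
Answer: $\frac{1}{8402} \approx 0.00011902$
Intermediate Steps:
$Q{\left(l \right)} = -12 + 3 l$
$\frac{1}{Q{\left(-53 \right)} - -8573} = \frac{1}{\left(-12 + 3 \left(-53\right)\right) - -8573} = \frac{1}{\left(-12 - 159\right) + \left(-10861 + 19434\right)} = \frac{1}{-171 + 8573} = \frac{1}{8402}$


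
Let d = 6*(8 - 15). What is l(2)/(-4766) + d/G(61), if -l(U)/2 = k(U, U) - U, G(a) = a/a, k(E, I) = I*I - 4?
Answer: -100088/2383 ≈ -42.001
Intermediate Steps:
k(E, I) = -4 + I² (k(E, I) = I² - 4 = -4 + I²)
d = -42 (d = 6*(-7) = -42)
G(a) = 1
l(U) = 8 - 2*U² + 2*U (l(U) = -2*((-4 + U²) - U) = -2*(-4 + U² - U) = 8 - 2*U² + 2*U)
l(2)/(-4766) + d/G(61) = (8 - 2*2² + 2*2)/(-4766) - 42/1 = (8 - 2*4 + 4)*(-1/4766) - 42*1 = (8 - 8 + 4)*(-1/4766) - 42 = 4*(-1/4766) - 42 = -2/2383 - 42 = -100088/2383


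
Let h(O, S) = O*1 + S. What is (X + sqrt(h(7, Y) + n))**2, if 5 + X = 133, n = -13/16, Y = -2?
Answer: (512 + sqrt(67))**2/16 ≈ 16912.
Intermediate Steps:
n = -13/16 (n = -13*1/16 = -13/16 ≈ -0.81250)
h(O, S) = O + S
X = 128 (X = -5 + 133 = 128)
(X + sqrt(h(7, Y) + n))**2 = (128 + sqrt((7 - 2) - 13/16))**2 = (128 + sqrt(5 - 13/16))**2 = (128 + sqrt(67/16))**2 = (128 + sqrt(67)/4)**2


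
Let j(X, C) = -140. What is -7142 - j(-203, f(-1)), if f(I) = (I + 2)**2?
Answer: -7002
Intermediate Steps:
f(I) = (2 + I)**2
-7142 - j(-203, f(-1)) = -7142 - 1*(-140) = -7142 + 140 = -7002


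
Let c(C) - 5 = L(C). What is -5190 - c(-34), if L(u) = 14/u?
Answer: -88308/17 ≈ -5194.6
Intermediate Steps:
c(C) = 5 + 14/C
-5190 - c(-34) = -5190 - (5 + 14/(-34)) = -5190 - (5 + 14*(-1/34)) = -5190 - (5 - 7/17) = -5190 - 1*78/17 = -5190 - 78/17 = -88308/17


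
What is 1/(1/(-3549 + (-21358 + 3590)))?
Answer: -21317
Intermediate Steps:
1/(1/(-3549 + (-21358 + 3590))) = 1/(1/(-3549 - 17768)) = 1/(1/(-21317)) = 1/(-1/21317) = -21317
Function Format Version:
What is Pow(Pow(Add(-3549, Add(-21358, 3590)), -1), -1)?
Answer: -21317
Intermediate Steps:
Pow(Pow(Add(-3549, Add(-21358, 3590)), -1), -1) = Pow(Pow(Add(-3549, -17768), -1), -1) = Pow(Pow(-21317, -1), -1) = Pow(Rational(-1, 21317), -1) = -21317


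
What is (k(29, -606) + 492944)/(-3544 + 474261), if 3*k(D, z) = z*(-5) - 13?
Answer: 1481849/1412151 ≈ 1.0494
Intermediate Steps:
k(D, z) = -13/3 - 5*z/3 (k(D, z) = (z*(-5) - 13)/3 = (-5*z - 13)/3 = (-13 - 5*z)/3 = -13/3 - 5*z/3)
(k(29, -606) + 492944)/(-3544 + 474261) = ((-13/3 - 5/3*(-606)) + 492944)/(-3544 + 474261) = ((-13/3 + 1010) + 492944)/470717 = (3017/3 + 492944)*(1/470717) = (1481849/3)*(1/470717) = 1481849/1412151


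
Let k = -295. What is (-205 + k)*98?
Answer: -49000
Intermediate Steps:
(-205 + k)*98 = (-205 - 295)*98 = -500*98 = -49000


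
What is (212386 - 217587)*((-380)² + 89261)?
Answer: -1215270861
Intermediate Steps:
(212386 - 217587)*((-380)² + 89261) = -5201*(144400 + 89261) = -5201*233661 = -1215270861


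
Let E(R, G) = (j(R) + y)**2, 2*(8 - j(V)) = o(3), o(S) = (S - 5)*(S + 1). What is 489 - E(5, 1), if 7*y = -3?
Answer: 17400/49 ≈ 355.10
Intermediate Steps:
y = -3/7 (y = (1/7)*(-3) = -3/7 ≈ -0.42857)
o(S) = (1 + S)*(-5 + S) (o(S) = (-5 + S)*(1 + S) = (1 + S)*(-5 + S))
j(V) = 12 (j(V) = 8 - (-5 + 3**2 - 4*3)/2 = 8 - (-5 + 9 - 12)/2 = 8 - 1/2*(-8) = 8 + 4 = 12)
E(R, G) = 6561/49 (E(R, G) = (12 - 3/7)**2 = (81/7)**2 = 6561/49)
489 - E(5, 1) = 489 - 1*6561/49 = 489 - 6561/49 = 17400/49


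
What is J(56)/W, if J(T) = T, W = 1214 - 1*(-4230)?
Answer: 14/1361 ≈ 0.010287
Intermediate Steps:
W = 5444 (W = 1214 + 4230 = 5444)
J(56)/W = 56/5444 = 56*(1/5444) = 14/1361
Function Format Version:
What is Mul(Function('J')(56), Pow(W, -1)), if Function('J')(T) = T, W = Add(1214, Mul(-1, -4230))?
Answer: Rational(14, 1361) ≈ 0.010287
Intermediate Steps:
W = 5444 (W = Add(1214, 4230) = 5444)
Mul(Function('J')(56), Pow(W, -1)) = Mul(56, Pow(5444, -1)) = Mul(56, Rational(1, 5444)) = Rational(14, 1361)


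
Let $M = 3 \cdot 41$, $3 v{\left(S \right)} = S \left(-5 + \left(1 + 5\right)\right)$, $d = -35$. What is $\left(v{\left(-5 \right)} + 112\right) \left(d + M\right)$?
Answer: $\frac{29128}{3} \approx 9709.3$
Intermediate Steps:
$v{\left(S \right)} = \frac{S}{3}$ ($v{\left(S \right)} = \frac{S \left(-5 + \left(1 + 5\right)\right)}{3} = \frac{S \left(-5 + 6\right)}{3} = \frac{S 1}{3} = \frac{S}{3}$)
$M = 123$
$\left(v{\left(-5 \right)} + 112\right) \left(d + M\right) = \left(\frac{1}{3} \left(-5\right) + 112\right) \left(-35 + 123\right) = \left(- \frac{5}{3} + 112\right) 88 = \frac{331}{3} \cdot 88 = \frac{29128}{3}$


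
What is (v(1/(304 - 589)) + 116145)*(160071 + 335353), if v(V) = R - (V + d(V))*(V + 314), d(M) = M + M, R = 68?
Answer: 1558879589620736/27075 ≈ 5.7576e+10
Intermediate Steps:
d(M) = 2*M
v(V) = 68 - 3*V*(314 + V) (v(V) = 68 - (V + 2*V)*(V + 314) = 68 - 3*V*(314 + V))
(v(1/(304 - 589)) + 116145)*(160071 + 335353) = ((68 - 942/(304 - 589) - 3/(304 - 589)²) + 116145)*(160071 + 335353) = ((68 - 942/(-285) - 3*(1/(-285))²) + 116145)*495424 = ((68 - 942*(-1/285) - 3*(-1/285)²) + 116145)*495424 = ((68 + 314/95 - 3*1/81225) + 116145)*495424 = ((68 + 314/95 - 1/27075) + 116145)*495424 = (1930589/27075 + 116145)*495424 = (3146556464/27075)*495424 = 1558879589620736/27075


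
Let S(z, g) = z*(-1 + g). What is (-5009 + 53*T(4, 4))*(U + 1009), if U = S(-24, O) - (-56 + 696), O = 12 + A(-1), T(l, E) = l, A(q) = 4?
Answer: -43173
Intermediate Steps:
O = 16 (O = 12 + 4 = 16)
U = -1000 (U = -24*(-1 + 16) - (-56 + 696) = -24*15 - 1*640 = -360 - 640 = -1000)
(-5009 + 53*T(4, 4))*(U + 1009) = (-5009 + 53*4)*(-1000 + 1009) = (-5009 + 212)*9 = -4797*9 = -43173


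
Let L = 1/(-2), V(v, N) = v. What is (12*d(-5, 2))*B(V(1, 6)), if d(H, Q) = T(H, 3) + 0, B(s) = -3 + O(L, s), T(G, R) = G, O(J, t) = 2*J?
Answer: 240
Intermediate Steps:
L = -½ ≈ -0.50000
B(s) = -4 (B(s) = -3 + 2*(-½) = -3 - 1 = -4)
d(H, Q) = H (d(H, Q) = H + 0 = H)
(12*d(-5, 2))*B(V(1, 6)) = (12*(-5))*(-4) = -60*(-4) = 240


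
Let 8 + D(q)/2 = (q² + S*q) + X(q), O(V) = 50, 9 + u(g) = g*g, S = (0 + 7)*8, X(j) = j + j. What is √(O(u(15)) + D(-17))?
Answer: 4*I*√85 ≈ 36.878*I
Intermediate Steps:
X(j) = 2*j
S = 56 (S = 7*8 = 56)
u(g) = -9 + g² (u(g) = -9 + g*g = -9 + g²)
D(q) = -16 + 2*q² + 116*q (D(q) = -16 + 2*((q² + 56*q) + 2*q) = -16 + 2*(q² + 58*q) = -16 + (2*q² + 116*q) = -16 + 2*q² + 116*q)
√(O(u(15)) + D(-17)) = √(50 + (-16 + 2*(-17)² + 116*(-17))) = √(50 + (-16 + 2*289 - 1972)) = √(50 + (-16 + 578 - 1972)) = √(50 - 1410) = √(-1360) = 4*I*√85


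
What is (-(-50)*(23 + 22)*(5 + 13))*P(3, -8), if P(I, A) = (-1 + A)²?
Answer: 3280500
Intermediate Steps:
(-(-50)*(23 + 22)*(5 + 13))*P(3, -8) = (-(-50)*(23 + 22)*(5 + 13))*(-1 - 8)² = -(-50)*45*18*(-9)² = -(-50)*810*81 = -50*(-810)*81 = 40500*81 = 3280500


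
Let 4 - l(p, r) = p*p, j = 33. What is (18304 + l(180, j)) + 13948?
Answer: -144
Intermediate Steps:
l(p, r) = 4 - p**2 (l(p, r) = 4 - p*p = 4 - p**2)
(18304 + l(180, j)) + 13948 = (18304 + (4 - 1*180**2)) + 13948 = (18304 + (4 - 1*32400)) + 13948 = (18304 + (4 - 32400)) + 13948 = (18304 - 32396) + 13948 = -14092 + 13948 = -144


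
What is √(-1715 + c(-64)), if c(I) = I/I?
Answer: I*√1714 ≈ 41.401*I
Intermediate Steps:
c(I) = 1
√(-1715 + c(-64)) = √(-1715 + 1) = √(-1714) = I*√1714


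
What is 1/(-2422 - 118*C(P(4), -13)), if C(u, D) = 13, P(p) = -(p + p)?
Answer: -1/3956 ≈ -0.00025278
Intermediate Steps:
P(p) = -2*p
1/(-2422 - 118*C(P(4), -13)) = 1/(-2422 - 118*13) = 1/(-2422 - 1534) = 1/(-3956) = -1/3956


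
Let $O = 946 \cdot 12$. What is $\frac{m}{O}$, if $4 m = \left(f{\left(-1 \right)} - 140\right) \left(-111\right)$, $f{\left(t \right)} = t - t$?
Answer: $\frac{1295}{3784} \approx 0.34223$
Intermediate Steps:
$f{\left(t \right)} = 0$
$m = 3885$ ($m = \frac{\left(0 - 140\right) \left(-111\right)}{4} = \frac{\left(-140\right) \left(-111\right)}{4} = \frac{1}{4} \cdot 15540 = 3885$)
$O = 11352$
$\frac{m}{O} = \frac{3885}{11352} = 3885 \cdot \frac{1}{11352} = \frac{1295}{3784}$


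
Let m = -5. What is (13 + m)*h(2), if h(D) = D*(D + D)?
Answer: 64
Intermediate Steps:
h(D) = 2*D**2 (h(D) = D*(2*D) = 2*D**2)
(13 + m)*h(2) = (13 - 5)*(2*2**2) = 8*(2*4) = 8*8 = 64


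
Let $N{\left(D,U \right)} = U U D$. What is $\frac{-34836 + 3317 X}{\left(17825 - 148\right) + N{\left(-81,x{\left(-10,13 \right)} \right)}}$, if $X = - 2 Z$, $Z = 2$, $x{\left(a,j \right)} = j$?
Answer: $- \frac{12026}{997} \approx -12.062$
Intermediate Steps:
$X = -4$ ($X = \left(-2\right) 2 = -4$)
$N{\left(D,U \right)} = D U^{2}$ ($N{\left(D,U \right)} = U^{2} D = D U^{2}$)
$\frac{-34836 + 3317 X}{\left(17825 - 148\right) + N{\left(-81,x{\left(-10,13 \right)} \right)}} = \frac{-34836 + 3317 \left(-4\right)}{\left(17825 - 148\right) - 81 \cdot 13^{2}} = \frac{-34836 - 13268}{17677 - 13689} = - \frac{48104}{17677 - 13689} = - \frac{48104}{3988} = \left(-48104\right) \frac{1}{3988} = - \frac{12026}{997}$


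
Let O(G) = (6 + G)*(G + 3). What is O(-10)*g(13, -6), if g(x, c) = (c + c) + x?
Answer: 28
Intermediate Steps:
g(x, c) = x + 2*c (g(x, c) = 2*c + x = x + 2*c)
O(G) = (3 + G)*(6 + G) (O(G) = (6 + G)*(3 + G) = (3 + G)*(6 + G))
O(-10)*g(13, -6) = (18 + (-10)² + 9*(-10))*(13 + 2*(-6)) = (18 + 100 - 90)*(13 - 12) = 28*1 = 28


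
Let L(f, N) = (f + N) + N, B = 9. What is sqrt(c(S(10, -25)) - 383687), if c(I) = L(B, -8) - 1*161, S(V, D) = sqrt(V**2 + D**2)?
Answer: I*sqrt(383855) ≈ 619.56*I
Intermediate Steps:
L(f, N) = f + 2*N (L(f, N) = (N + f) + N = f + 2*N)
S(V, D) = sqrt(D**2 + V**2)
c(I) = -168 (c(I) = (9 + 2*(-8)) - 1*161 = (9 - 16) - 161 = -7 - 161 = -168)
sqrt(c(S(10, -25)) - 383687) = sqrt(-168 - 383687) = sqrt(-383855) = I*sqrt(383855)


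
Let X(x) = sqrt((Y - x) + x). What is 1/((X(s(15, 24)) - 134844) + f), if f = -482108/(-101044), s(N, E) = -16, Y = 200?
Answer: -86043355275577/11602019535251870849 - 6381181210*sqrt(2)/11602019535251870849 ≈ -7.4170e-6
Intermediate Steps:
X(x) = 10*sqrt(2) (X(x) = sqrt((200 - x) + x) = sqrt(200) = 10*sqrt(2))
f = 120527/25261 (f = -482108*(-1/101044) = 120527/25261 ≈ 4.7713)
1/((X(s(15, 24)) - 134844) + f) = 1/((10*sqrt(2) - 134844) + 120527/25261) = 1/((-134844 + 10*sqrt(2)) + 120527/25261) = 1/(-3406173757/25261 + 10*sqrt(2))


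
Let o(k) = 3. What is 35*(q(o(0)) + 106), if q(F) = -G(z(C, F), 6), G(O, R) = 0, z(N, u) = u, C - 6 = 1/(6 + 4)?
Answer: 3710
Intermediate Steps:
C = 61/10 (C = 6 + 1/(6 + 4) = 6 + 1/10 = 61/10 ≈ 6.1000)
q(F) = 0 (q(F) = -1*0 = 0)
35*(q(o(0)) + 106) = 35*(0 + 106) = 35*106 = 3710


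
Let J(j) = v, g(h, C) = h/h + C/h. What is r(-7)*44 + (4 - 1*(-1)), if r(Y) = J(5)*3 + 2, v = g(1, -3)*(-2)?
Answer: 621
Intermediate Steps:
g(h, C) = 1 + C/h
v = 4 (v = ((-3 + 1)/1)*(-2) = (1*(-2))*(-2) = -2*(-2) = 4)
J(j) = 4
r(Y) = 14 (r(Y) = 4*3 + 2 = 12 + 2 = 14)
r(-7)*44 + (4 - 1*(-1)) = 14*44 + (4 - 1*(-1)) = 616 + (4 + 1) = 616 + 5 = 621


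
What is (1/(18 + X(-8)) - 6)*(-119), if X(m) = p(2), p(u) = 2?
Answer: 14161/20 ≈ 708.05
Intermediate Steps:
X(m) = 2
(1/(18 + X(-8)) - 6)*(-119) = (1/(18 + 2) - 6)*(-119) = (1/20 - 6)*(-119) = -119/20*(-119) = 14161/20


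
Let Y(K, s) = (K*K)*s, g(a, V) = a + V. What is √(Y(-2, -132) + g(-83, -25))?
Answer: 2*I*√159 ≈ 25.219*I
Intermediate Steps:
g(a, V) = V + a
Y(K, s) = s*K² (Y(K, s) = K²*s = s*K²)
√(Y(-2, -132) + g(-83, -25)) = √(-132*(-2)² + (-25 - 83)) = √(-132*4 - 108) = √(-528 - 108) = √(-636) = 2*I*√159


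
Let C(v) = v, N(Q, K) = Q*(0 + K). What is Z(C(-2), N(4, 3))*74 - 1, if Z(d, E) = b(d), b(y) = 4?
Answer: 295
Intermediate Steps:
N(Q, K) = K*Q (N(Q, K) = Q*K = K*Q)
Z(d, E) = 4
Z(C(-2), N(4, 3))*74 - 1 = 4*74 - 1 = 296 - 1 = 295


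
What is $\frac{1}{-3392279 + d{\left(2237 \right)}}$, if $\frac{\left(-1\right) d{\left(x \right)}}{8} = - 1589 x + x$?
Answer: $\frac{1}{25026569} \approx 3.9958 \cdot 10^{-8}$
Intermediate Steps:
$d{\left(x \right)} = 12704 x$ ($d{\left(x \right)} = - 8 \left(- 1589 x + x\right) = - 8 \left(- 1588 x\right) = 12704 x$)
$\frac{1}{-3392279 + d{\left(2237 \right)}} = \frac{1}{-3392279 + 12704 \cdot 2237} = \frac{1}{-3392279 + 28418848} = \frac{1}{25026569}$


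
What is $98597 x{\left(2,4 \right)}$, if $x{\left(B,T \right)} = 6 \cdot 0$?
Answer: $0$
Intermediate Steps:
$x{\left(B,T \right)} = 0$
$98597 x{\left(2,4 \right)} = 98597 \cdot 0 = 0$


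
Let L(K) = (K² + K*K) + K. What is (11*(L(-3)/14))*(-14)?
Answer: -165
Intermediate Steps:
L(K) = K + 2*K² (L(K) = (K² + K²) + K = 2*K² + K = K + 2*K²)
(11*(L(-3)/14))*(-14) = (11*(-3*(1 + 2*(-3))/14))*(-14) = (11*(-3*(1 - 6)*(1/14)))*(-14) = (11*(-3*(-5)*(1/14)))*(-14) = (11*(15*(1/14)))*(-14) = (11*(15/14))*(-14) = (165/14)*(-14) = -165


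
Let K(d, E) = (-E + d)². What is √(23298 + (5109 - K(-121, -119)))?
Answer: √28403 ≈ 168.53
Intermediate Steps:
K(d, E) = (d - E)²
√(23298 + (5109 - K(-121, -119))) = √(23298 + (5109 - (-119 - 1*(-121))²)) = √(23298 + (5109 - (-119 + 121)²)) = √(23298 + (5109 - 1*2²)) = √(23298 + (5109 - 1*4)) = √(23298 + (5109 - 4)) = √(23298 + 5105) = √28403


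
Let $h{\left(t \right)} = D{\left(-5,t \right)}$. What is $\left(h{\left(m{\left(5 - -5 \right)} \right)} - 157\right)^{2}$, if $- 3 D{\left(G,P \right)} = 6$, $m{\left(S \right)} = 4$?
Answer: $25281$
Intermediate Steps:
$D{\left(G,P \right)} = -2$ ($D{\left(G,P \right)} = \left(- \frac{1}{3}\right) 6 = -2$)
$h{\left(t \right)} = -2$
$\left(h{\left(m{\left(5 - -5 \right)} \right)} - 157\right)^{2} = \left(-2 - 157\right)^{2} = \left(-159\right)^{2} = 25281$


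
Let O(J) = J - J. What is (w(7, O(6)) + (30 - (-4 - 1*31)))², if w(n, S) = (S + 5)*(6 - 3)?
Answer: 6400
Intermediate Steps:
O(J) = 0
w(n, S) = 15 + 3*S (w(n, S) = (5 + S)*3 = 15 + 3*S)
(w(7, O(6)) + (30 - (-4 - 1*31)))² = ((15 + 3*0) + (30 - (-4 - 1*31)))² = ((15 + 0) + (30 - (-4 - 31)))² = (15 + (30 - 1*(-35)))² = (15 + (30 + 35))² = (15 + 65)² = 80² = 6400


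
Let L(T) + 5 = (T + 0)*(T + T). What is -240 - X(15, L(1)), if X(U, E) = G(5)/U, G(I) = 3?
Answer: -1201/5 ≈ -240.20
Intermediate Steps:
L(T) = -5 + 2*T² (L(T) = -5 + (T + 0)*(T + T) = -5 + T*(2*T) = -5 + 2*T²)
X(U, E) = 3/U
-240 - X(15, L(1)) = -240 - 3/15 = -240 - 1*⅕ = -240 - ⅕ = -1201/5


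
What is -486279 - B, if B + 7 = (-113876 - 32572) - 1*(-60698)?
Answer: -400522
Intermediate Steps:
B = -85757 (B = -7 + ((-113876 - 32572) - 1*(-60698)) = -7 + (-146448 + 60698) = -7 - 85750 = -85757)
-486279 - B = -486279 - 1*(-85757) = -486279 + 85757 = -400522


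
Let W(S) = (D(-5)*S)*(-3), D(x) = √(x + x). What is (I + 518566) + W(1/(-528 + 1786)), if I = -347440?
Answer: 171126 - 3*I*√10/1258 ≈ 1.7113e+5 - 0.0075412*I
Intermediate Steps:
D(x) = √2*√x (D(x) = √(2*x) = √2*√x)
W(S) = -3*I*S*√10 (W(S) = ((√2*√(-5))*S)*(-3) = ((√2*(I*√5))*S)*(-3) = ((I*√10)*S)*(-3) = (I*S*√10)*(-3) = -3*I*S*√10)
(I + 518566) + W(1/(-528 + 1786)) = (-347440 + 518566) - 3*I*√10/(-528 + 1786) = 171126 - 3*I*√10/1258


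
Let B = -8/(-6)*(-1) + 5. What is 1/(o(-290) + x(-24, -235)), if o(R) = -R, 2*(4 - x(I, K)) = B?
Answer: 6/1753 ≈ 0.0034227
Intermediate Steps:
B = 11/3 (B = -8*(-⅙)*(-1) + 5 = (4/3)*(-1) + 5 = -4/3 + 5 = 11/3 ≈ 3.6667)
x(I, K) = 13/6 (x(I, K) = 4 - ½*11/3 = 4 - 11/6 = 13/6)
1/(o(-290) + x(-24, -235)) = 1/(-1*(-290) + 13/6) = 1/(290 + 13/6) = 1/(1753/6) = 6/1753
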